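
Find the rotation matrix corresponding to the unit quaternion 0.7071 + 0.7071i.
[[1, 0, 0], [0, 0, -1], [0, 1, 0]]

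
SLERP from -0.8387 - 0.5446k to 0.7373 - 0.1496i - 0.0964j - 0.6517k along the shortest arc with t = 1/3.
-0.9861 + 0.0653i + 0.0421j - 0.1468k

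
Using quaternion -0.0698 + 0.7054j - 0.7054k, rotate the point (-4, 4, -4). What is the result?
(3.961, 3.606, -4.394)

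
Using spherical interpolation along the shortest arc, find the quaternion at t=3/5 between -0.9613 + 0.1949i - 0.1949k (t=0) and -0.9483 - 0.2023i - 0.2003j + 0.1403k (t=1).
-0.9912 - 0.0441i - 0.1244j + 0.0056k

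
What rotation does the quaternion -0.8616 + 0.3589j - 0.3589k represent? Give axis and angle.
axis = (0, √2/2, -√2/2), θ = 299°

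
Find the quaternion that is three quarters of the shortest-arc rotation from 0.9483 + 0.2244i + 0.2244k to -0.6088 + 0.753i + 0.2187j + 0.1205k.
0.8077 - 0.5597i - 0.183j - 0.0303k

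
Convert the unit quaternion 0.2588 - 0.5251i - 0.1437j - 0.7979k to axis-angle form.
axis = (-0.5436, -0.1488, -0.826), θ = 5π/6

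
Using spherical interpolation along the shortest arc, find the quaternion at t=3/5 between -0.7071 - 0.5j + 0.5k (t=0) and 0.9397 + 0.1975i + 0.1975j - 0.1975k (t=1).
-0.8757 - 0.1222i - 0.3303j + 0.3303k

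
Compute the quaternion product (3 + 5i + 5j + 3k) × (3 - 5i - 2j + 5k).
29 + 31i - 31j + 39k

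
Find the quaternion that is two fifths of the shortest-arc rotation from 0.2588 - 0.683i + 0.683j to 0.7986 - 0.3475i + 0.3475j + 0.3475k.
0.5192 - 0.5945i + 0.5945j + 0.1532k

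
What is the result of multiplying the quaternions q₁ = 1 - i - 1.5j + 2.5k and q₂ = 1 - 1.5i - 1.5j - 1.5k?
1 + 3.5i - 8.25j + 0.25k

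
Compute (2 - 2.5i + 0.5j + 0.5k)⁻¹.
0.186 + 0.2326i - 0.0465j - 0.0465k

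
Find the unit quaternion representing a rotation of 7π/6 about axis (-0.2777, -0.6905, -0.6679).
-0.2588 - 0.2682i - 0.667j - 0.6451k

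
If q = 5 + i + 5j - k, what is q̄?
5 - i - 5j + k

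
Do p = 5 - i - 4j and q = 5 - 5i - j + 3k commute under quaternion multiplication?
No: pq = 16 - 42i - 22j - 4k ≠ 16 - 18i - 28j + 34k = qp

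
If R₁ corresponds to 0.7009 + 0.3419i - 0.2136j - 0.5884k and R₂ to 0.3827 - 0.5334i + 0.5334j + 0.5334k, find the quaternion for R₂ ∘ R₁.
0.8784 - 0.4429i + 0.1606j + 0.0802k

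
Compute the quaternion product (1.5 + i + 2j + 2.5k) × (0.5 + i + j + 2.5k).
-8.5 + 4.5i + 2.5j + 4k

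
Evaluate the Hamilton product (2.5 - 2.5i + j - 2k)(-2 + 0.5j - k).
-7.5 + 5i - 3.25j + 0.25k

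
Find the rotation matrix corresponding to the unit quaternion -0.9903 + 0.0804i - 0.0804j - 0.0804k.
[[0.9741, -0.1722, 0.1463], [0.1463, 0.9741, 0.1722], [-0.1722, -0.1463, 0.9741]]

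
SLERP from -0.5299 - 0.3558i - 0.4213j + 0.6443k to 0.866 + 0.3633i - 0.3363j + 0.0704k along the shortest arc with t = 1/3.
-0.7595 - 0.4203i - 0.1826j + 0.4617k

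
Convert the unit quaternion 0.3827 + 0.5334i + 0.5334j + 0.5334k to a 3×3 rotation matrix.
[[-0.1381, 0.1608, 0.9773], [0.9773, -0.1381, 0.1608], [0.1608, 0.9773, -0.1381]]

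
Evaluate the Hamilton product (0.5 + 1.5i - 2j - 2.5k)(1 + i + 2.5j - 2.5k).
-2.25 + 13.25i + 0.5j + 2k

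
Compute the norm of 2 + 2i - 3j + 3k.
√26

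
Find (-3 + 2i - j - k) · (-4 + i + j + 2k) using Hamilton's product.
13 - 12i - 4j + k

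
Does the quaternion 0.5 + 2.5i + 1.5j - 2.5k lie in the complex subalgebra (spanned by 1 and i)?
No. The quaternion 0.5 + 2.5i + 1.5j - 2.5k has j-coefficient y = 1.5 and k-coefficient z = -2.5, not both zero, so it does not lie in the complex subalgebra spanned by 1 and i.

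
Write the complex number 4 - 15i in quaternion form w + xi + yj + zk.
4 - 15i + 0j + 0k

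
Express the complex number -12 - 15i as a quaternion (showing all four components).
-12 - 15i + 0j + 0k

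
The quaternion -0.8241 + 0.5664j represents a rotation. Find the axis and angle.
axis = (0, 1, 0), θ = 291°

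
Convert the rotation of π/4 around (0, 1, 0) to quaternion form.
0.9239 + 0.3827j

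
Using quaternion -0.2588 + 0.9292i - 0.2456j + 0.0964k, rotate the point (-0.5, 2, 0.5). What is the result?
(-1.09, -1.021, -1.506)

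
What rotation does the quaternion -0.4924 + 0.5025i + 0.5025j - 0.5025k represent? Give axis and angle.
axis = (√3/3, √3/3, -√3/3), θ = 239°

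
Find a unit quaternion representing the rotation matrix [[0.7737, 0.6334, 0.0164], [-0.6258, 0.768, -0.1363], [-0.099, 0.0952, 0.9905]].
0.9397 + 0.0616i + 0.0307j - 0.335k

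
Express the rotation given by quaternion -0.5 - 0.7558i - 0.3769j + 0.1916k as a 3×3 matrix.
[[0.6425, 0.7613, 0.0873], [0.3781, -0.2159, -0.9002], [-0.6665, 0.6114, -0.4266]]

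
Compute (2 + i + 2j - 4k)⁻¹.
0.08 - 0.04i - 0.08j + 0.16k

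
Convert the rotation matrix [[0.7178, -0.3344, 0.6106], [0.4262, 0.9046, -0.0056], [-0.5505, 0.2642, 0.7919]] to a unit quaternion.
0.9239 + 0.073i + 0.3142j + 0.2058k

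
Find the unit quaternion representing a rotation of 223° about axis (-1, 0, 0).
-0.3665 - 0.9304i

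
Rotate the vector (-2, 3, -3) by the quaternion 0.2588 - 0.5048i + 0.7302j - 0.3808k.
(-3.195, 3.354, -0.737)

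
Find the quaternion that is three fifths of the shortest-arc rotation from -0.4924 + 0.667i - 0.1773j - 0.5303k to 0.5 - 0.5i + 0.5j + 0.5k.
-0.5051 + 0.5763i - 0.3766j - 0.5205k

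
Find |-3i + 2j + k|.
√14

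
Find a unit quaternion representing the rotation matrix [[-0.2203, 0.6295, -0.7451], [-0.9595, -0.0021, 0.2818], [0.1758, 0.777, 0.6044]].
0.5878 + 0.2106i - 0.3917j - 0.6758k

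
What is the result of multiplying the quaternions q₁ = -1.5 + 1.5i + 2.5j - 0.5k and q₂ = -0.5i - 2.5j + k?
7.5 + 2i + 2.5j - 4k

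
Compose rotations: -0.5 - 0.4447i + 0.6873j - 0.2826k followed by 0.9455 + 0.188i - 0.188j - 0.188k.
-0.3131 - 0.3321i + 0.8806j - 0.1276k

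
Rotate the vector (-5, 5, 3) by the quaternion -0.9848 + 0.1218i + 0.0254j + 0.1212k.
(-3.684, 6.606, 1.341)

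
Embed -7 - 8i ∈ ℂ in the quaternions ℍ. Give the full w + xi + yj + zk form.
-7 - 8i + 0j + 0k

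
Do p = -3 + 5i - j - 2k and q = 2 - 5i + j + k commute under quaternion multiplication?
No: pq = 22 + 26i - 7k ≠ 22 + 24i - 10j - 7k = qp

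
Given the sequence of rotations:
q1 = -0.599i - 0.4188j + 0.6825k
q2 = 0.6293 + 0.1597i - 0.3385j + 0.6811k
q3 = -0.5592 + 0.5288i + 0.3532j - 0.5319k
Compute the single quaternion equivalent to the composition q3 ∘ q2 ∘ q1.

q2 · q1 = -0.511 - 0.3227i - 0.7805j + 0.1599k
q3 · q2 · q1 = 0.8171 - 0.4484i + 0.3431j - 0.1164k
0.8171 - 0.4484i + 0.3431j - 0.1164k


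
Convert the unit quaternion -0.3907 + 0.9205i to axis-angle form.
axis = (1, 0, 0), θ = 226°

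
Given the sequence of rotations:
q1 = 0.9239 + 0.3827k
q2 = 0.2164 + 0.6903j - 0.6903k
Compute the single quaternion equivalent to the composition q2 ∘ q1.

q2 · q1 = 0.4641 + 0.2642i + 0.6378j - 0.555k
0.4641 + 0.2642i + 0.6378j - 0.555k


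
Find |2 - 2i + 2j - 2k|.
4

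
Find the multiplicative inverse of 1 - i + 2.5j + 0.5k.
0.1176 + 0.1176i - 0.2941j - 0.0588k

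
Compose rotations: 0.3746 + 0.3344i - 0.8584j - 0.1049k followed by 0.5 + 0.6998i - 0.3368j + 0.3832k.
-0.2956 + 0.7936i - 0.3538j - 0.397k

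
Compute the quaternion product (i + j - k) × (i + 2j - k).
-4 + i + k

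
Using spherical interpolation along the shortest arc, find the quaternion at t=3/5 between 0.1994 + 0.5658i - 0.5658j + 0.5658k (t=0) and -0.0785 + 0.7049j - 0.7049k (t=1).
0.1334 + 0.2391i - 0.6801j + 0.6801k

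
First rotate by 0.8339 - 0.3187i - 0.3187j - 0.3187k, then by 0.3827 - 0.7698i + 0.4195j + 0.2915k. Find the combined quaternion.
0.3004 - 0.8047i - 0.1104j + 0.5001k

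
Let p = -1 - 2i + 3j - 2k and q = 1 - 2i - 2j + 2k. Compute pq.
5 + 2i + 13j + 6k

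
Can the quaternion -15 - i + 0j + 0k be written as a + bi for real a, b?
Yes. The quaternion -15 - i has j- and k-coefficients y = z = 0, so it lies in the complex subalgebra spanned by 1 and i.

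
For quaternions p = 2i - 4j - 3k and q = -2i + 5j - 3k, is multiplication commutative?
No: pq = 15 + 27i + 12j + 2k ≠ 15 - 27i - 12j - 2k = qp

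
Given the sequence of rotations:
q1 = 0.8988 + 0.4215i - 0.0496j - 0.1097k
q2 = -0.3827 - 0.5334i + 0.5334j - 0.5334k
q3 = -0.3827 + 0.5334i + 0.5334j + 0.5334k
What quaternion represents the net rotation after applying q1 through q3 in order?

q2 · q1 = -0.1512 - 0.7257i + 0.2151j - 0.6358k
q3 · q2 · q1 = 0.6694 - 0.2568i - 0.2109j + 0.6645k
0.6694 - 0.2568i - 0.2109j + 0.6645k


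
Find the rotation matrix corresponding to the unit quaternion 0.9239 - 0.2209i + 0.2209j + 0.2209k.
[[0.8048, -0.5058, 0.3106], [0.3106, 0.8048, 0.5058], [-0.5058, -0.3106, 0.8048]]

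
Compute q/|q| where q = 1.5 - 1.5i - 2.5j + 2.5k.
0.3638 - 0.3638i - 0.6063j + 0.6063k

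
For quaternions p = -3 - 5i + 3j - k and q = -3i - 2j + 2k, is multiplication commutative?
No: pq = -7 + 13i + 19j + 13k ≠ -7 + 5i - 7j - 25k = qp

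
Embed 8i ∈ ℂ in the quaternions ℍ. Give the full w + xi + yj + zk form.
0 + 8i + 0j + 0k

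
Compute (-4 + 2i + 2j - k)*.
-4 - 2i - 2j + k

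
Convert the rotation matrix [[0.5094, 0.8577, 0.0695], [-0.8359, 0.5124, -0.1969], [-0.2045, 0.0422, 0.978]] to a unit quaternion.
0.866 + 0.069i + 0.0791j - 0.4889k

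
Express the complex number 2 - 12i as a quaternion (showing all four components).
2 - 12i + 0j + 0k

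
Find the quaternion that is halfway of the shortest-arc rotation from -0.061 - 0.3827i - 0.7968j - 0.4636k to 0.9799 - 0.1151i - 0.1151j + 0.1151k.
0.6425 - 0.3481i - 0.6376j - 0.2437k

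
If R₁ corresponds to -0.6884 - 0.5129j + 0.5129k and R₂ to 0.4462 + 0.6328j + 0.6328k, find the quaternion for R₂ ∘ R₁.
-0.3072 + 0.6491i - 0.6645j - 0.2068k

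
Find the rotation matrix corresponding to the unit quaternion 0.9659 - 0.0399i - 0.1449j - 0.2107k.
[[0.8692, 0.4186, -0.2631], [-0.3955, 0.908, 0.1381], [0.2967, -0.016, 0.9548]]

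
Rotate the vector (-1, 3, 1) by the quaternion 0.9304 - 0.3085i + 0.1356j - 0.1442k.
(-0.026, 3.191, -0.903)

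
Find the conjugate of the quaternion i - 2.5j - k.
-i + 2.5j + k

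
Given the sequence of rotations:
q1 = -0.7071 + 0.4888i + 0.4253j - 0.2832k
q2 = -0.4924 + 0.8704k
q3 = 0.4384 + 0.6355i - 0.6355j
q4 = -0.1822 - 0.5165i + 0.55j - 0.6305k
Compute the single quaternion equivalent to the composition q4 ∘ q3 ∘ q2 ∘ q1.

q2 · q1 = 0.5947 - 0.6109i + 0.216j - 0.476k
q3 · q2 · q1 = 0.7862 + 0.4126i + 0.0193j - 0.4596k
q4 · q3 · q2 · q1 = -0.2305 - 0.7219i - 0.0686j - 0.6489k
-0.2305 - 0.7219i - 0.0686j - 0.6489k


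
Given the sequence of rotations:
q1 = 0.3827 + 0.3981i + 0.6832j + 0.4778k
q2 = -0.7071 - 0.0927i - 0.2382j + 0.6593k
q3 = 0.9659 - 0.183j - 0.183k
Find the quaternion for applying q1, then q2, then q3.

q2 · q1 = -0.386 - 0.8812i - 0.2675j - 0.054k
q3 · q2 · q1 = -0.4317 - 0.8902i - 0.0265j - 0.1428k
-0.4317 - 0.8902i - 0.0265j - 0.1428k


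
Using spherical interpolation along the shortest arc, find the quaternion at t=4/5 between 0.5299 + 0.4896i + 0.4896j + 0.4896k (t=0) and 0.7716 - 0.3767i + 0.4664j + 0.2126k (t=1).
0.7803 - 0.2055i + 0.5114j + 0.2956k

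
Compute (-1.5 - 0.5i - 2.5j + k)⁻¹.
-0.1538 + 0.0513i + 0.2564j - 0.1026k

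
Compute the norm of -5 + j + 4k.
√42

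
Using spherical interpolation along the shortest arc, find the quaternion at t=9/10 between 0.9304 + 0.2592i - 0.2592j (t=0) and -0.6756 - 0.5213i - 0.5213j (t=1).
0.7308 + 0.5114i + 0.4521j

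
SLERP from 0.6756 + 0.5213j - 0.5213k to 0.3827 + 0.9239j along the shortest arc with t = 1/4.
0.6322 + 0.6592j - 0.4073k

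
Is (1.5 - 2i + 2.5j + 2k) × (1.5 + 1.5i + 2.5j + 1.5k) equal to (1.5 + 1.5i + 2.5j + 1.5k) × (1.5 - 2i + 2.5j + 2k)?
No: pq = -4 - 2i + 13.5j - 3.5k ≠ -4 + 0.5i + 1.5j + 14k = qp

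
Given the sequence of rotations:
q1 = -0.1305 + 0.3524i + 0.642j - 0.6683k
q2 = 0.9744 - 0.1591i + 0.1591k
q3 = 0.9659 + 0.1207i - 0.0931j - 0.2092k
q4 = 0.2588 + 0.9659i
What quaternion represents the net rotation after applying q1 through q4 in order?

q2 · q1 = 0.0352 + 0.262i + 0.5753j - 0.7741k
q3 · q2 · q1 = -0.106 + 0.4497i + 0.591j - 0.6612k
q4 · q3 · q2 · q1 = -0.4618 + 0.014i + 0.7916j + 0.3997k
-0.4618 + 0.014i + 0.7916j + 0.3997k


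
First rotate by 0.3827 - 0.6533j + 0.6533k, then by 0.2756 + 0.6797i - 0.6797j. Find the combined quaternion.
-0.3386 - 0.1839i - 0.8842j - 0.264k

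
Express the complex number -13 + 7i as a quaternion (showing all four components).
-13 + 7i + 0j + 0k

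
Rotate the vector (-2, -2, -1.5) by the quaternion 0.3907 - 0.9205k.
(-0.049, 2.828, -1.5)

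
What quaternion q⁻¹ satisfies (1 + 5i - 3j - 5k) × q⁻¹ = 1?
0.0167 - 0.0833i + 0.05j + 0.0833k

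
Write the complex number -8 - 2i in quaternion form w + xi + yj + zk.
-8 - 2i + 0j + 0k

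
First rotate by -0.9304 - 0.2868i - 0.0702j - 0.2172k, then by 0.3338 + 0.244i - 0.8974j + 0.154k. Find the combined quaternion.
-0.2701 - 0.117i + 0.8203j - 0.4903k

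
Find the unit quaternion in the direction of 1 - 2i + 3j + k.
0.2582 - 0.5164i + 0.7746j + 0.2582k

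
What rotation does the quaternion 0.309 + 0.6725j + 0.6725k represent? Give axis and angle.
axis = (0, √2/2, √2/2), θ = 144°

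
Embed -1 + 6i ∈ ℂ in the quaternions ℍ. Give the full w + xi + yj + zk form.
-1 + 6i + 0j + 0k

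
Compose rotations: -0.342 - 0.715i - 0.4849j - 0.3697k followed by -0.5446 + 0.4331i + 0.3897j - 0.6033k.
0.4618 - 0.1953i + 0.7223j + 0.4763k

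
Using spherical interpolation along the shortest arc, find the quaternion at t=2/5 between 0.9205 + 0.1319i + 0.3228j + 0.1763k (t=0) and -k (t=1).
0.6939 + 0.0994i + 0.2433j + 0.6703k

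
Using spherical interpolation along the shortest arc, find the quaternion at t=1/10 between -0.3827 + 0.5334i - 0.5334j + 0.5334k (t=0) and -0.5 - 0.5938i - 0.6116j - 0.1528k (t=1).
-0.4448 + 0.432i - 0.6076j + 0.4963k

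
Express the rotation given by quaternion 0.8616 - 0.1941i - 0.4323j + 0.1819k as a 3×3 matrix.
[[0.5601, -0.1456, -0.8156], [0.4813, 0.8585, 0.1772], [0.6743, -0.4917, 0.5509]]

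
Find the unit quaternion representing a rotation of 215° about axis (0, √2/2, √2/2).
-0.3007 + 0.6744j + 0.6744k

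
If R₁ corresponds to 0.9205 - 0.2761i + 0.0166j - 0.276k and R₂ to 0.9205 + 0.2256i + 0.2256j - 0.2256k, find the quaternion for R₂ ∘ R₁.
0.8436 - 0.105i + 0.3475j - 0.3957k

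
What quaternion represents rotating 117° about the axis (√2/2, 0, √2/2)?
0.5225 + 0.6029i + 0.6029k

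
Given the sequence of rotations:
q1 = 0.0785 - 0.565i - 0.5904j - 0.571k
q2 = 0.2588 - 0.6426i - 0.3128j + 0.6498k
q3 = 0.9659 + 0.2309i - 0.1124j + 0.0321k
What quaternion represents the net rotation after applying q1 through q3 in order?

q2 · q1 = -0.1564 + 0.3656i - 0.9114j + 0.1059k
q3 · q2 · q1 = -0.3413 + 0.3344i - 0.8755j - 0.0721k
-0.3413 + 0.3344i - 0.8755j - 0.0721k


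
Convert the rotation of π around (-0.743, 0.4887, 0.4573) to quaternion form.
-0.743i + 0.4887j + 0.4573k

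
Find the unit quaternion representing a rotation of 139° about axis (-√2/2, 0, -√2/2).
0.3502 - 0.6623i - 0.6623k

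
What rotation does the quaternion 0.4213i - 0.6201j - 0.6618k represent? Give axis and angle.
axis = (0.4213, -0.6201, -0.6618), θ = π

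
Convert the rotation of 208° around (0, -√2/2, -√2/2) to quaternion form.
-0.2419 - 0.6861j - 0.6861k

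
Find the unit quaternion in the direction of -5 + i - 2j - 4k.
-0.7372 + 0.1474i - 0.2949j - 0.5898k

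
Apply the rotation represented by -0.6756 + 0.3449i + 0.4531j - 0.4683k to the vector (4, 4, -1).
(0.258, 5.034, -2.756)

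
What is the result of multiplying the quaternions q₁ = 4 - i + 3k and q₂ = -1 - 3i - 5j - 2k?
-1 + 4i - 31j - 6k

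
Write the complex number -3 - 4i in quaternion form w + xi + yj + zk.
-3 - 4i + 0j + 0k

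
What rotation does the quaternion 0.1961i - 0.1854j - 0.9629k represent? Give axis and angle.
axis = (0.1961, -0.1854, -0.9629), θ = π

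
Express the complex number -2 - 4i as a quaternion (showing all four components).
-2 - 4i + 0j + 0k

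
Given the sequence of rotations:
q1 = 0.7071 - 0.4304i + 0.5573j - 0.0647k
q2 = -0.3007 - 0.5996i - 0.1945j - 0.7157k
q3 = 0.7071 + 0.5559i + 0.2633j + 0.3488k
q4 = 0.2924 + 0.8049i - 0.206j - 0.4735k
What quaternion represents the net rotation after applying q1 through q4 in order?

q2 · q1 = -0.4086 + 0.1169i - 0.0359j - 0.9045k
q3 · q2 · q1 = -0.029 - 0.3701i + 0.4106j - 0.8328k
q4 · q3 · q2 · q1 = -0.0203 + 0.2344i + 0.9716j + 0.0245k
-0.0203 + 0.2344i + 0.9716j + 0.0245k


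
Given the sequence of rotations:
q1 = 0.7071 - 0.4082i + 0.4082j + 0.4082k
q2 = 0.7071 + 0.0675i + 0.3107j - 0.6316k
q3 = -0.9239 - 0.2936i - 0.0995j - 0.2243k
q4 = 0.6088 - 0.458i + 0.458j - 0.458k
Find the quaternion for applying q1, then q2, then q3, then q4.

q2 · q1 = 0.6585 + 0.1437i + 0.7386j - 0.0036k
q3 · q2 · q1 = -0.4935 - 0.1601i - 0.7812j - 0.3469k
q4 · q3 · q2 · q1 = -0.1749 - 0.3881i - 0.7872j + 0.4459k
-0.1749 - 0.3881i - 0.7872j + 0.4459k


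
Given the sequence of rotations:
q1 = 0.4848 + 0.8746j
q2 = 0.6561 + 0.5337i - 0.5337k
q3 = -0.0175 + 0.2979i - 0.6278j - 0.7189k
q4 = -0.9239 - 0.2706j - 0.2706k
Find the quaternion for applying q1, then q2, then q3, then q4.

q2 · q1 = 0.3181 + 0.7255i + 0.5738j + 0.208k
q3 · q2 · q1 = 0.2881 + 0.364i - 0.7933j + 0.3941k
q4 · q3 · q2 · q1 = -0.3742 - 0.6576i + 0.5565j - 0.3436k
-0.3742 - 0.6576i + 0.5565j - 0.3436k


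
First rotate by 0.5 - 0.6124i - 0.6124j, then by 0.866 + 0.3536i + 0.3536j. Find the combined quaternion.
0.8661 - 0.3535i - 0.3535j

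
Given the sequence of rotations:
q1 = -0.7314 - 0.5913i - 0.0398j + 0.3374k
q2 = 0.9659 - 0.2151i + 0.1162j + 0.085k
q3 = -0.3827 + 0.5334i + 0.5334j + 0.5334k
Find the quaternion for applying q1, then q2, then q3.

q2 · q1 = -0.8577 - 0.3712i - 0.1011j + 0.341k
q3 · q2 · q1 = 0.3983 - 0.0796i - 0.7987j - 0.4439k
0.3983 - 0.0796i - 0.7987j - 0.4439k


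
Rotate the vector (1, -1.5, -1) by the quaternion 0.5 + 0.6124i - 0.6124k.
(0.081, 0.75, -1.919)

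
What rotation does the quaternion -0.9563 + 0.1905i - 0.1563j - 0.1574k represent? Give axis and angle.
axis = (0.6515, -0.5346, -0.5383), θ = 326°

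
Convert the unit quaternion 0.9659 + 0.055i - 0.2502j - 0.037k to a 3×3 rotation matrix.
[[0.8721, 0.044, -0.4874], [-0.099, 0.9912, -0.0877], [0.4793, 0.1248, 0.8687]]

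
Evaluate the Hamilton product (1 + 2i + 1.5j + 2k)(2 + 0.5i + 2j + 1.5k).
-5 + 2.75i + 3j + 8.75k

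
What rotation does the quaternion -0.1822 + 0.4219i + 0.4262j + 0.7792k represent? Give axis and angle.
axis = (0.4291, 0.4335, 0.7925), θ = 201°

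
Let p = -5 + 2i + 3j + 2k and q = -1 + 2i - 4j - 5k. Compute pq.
23 - 19i + 31j + 9k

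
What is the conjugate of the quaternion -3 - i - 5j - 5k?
-3 + i + 5j + 5k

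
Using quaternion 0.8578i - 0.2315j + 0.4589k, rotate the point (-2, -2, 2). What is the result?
(1.426, 2.155, -2.307)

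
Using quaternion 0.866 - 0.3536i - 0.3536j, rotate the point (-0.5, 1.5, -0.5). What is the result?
(0.306, 0.694, -1.475)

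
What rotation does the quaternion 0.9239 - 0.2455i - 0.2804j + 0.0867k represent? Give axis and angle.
axis = (-0.6416, -0.7328, 0.2266), θ = π/4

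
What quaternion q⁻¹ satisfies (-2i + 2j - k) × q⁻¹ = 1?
0.2222i - 0.2222j + 0.1111k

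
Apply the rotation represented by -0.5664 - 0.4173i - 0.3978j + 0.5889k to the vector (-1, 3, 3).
(2.885, -2.614, 1.96)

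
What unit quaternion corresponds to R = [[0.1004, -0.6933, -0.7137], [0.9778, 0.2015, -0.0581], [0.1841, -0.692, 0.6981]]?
0.7071 - 0.2241i - 0.3174j + 0.5908k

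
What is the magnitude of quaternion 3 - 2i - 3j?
√22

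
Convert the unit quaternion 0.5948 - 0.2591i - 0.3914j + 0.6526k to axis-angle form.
axis = (-0.3223, -0.4869, 0.8118), θ = 107°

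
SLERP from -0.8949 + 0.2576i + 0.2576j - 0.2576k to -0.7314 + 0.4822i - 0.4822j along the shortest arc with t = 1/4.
-0.9154 + 0.3399i + 0.0686j - 0.2043k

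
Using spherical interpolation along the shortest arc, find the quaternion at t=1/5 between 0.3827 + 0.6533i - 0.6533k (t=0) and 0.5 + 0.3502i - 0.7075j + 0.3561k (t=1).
0.4872 + 0.6918i - 0.1966j - 0.4955k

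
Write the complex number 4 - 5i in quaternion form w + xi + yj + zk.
4 - 5i + 0j + 0k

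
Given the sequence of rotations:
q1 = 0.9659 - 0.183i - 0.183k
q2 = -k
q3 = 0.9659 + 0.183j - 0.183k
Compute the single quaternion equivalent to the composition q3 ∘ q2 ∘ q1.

q2 · q1 = -0.183 + 0.183j - 0.9659k
q3 · q2 · q1 = -0.387 - 0.1433i + 0.1433j - 0.8995k
-0.387 - 0.1433i + 0.1433j - 0.8995k


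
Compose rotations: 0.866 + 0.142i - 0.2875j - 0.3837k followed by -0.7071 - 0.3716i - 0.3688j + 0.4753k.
-0.4832 - 0.1441i - 0.1912j + 0.8421k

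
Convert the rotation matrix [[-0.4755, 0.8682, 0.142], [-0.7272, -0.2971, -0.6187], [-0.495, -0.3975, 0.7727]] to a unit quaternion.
0.5 + 0.1106i + 0.3185j - 0.7977k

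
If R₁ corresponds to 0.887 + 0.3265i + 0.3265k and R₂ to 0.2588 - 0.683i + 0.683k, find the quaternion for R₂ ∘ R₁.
0.2296 - 0.5213i + 0.446j + 0.6903k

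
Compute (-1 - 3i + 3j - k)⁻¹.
-0.05 + 0.15i - 0.15j + 0.05k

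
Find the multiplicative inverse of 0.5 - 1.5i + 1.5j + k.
0.087 + 0.2609i - 0.2609j - 0.1739k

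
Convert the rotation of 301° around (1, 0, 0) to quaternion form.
-0.8704 + 0.4924i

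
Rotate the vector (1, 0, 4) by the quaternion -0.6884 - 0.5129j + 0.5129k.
(2.772, -2.811, 1.189)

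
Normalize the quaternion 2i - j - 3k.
0.5345i - 0.2673j - 0.8018k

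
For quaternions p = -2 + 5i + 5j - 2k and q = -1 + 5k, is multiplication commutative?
No: pq = 12 + 20i - 30j - 8k ≠ 12 - 30i + 20j - 8k = qp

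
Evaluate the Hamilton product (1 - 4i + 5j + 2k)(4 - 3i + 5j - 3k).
-27 - 44i + 7j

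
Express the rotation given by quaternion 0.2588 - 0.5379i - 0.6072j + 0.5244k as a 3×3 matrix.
[[-0.2874, 0.3818, -0.8784], [0.9247, -0.1287, -0.3584], [-0.2499, -0.9152, -0.3161]]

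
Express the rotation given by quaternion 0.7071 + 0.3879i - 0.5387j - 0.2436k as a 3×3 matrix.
[[0.3009, -0.0734, -0.9508], [-0.7624, 0.5804, -0.2861], [0.5728, 0.811, 0.1187]]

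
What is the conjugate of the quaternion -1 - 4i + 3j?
-1 + 4i - 3j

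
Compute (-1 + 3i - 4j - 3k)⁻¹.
-0.0286 - 0.0857i + 0.1143j + 0.0857k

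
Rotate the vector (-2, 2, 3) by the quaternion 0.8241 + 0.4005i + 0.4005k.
(-1.716, -2.584, 2.716)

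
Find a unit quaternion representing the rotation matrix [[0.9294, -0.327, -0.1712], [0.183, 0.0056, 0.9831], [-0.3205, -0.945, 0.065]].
0.7071 - 0.6817i + 0.0528j + 0.1803k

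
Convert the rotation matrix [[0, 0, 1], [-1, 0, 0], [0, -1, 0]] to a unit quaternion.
-0.5 + 0.5i - 0.5j + 0.5k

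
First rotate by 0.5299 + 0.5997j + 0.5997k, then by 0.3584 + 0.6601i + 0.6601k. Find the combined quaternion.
-0.2059 - 0.0461i - 0.1809j + 0.9606k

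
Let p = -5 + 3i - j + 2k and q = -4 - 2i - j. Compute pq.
25 + 5j - 13k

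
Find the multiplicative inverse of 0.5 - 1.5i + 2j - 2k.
0.0476 + 0.1429i - 0.1905j + 0.1905k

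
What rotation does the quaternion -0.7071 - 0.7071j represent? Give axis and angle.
axis = (0, -1, 0), θ = 3π/2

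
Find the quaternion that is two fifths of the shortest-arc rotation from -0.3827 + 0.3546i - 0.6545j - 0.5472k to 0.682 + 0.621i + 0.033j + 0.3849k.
-0.6296 - 0.0611i - 0.4938j - 0.5966k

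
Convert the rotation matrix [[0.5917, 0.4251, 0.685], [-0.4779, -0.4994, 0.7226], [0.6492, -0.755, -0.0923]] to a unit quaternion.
-0.5 + 0.7388i - 0.0179j + 0.4515k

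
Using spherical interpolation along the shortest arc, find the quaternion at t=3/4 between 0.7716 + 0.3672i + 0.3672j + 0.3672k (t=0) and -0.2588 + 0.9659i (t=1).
0.0419 + 0.9824i + 0.1288j + 0.1288k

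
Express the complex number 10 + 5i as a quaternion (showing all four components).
10 + 5i + 0j + 0k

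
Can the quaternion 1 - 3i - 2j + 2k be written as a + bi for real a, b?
No. The quaternion 1 - 3i - 2j + 2k has j-coefficient y = -2 and k-coefficient z = 2, not both zero, so it does not lie in the complex subalgebra spanned by 1 and i.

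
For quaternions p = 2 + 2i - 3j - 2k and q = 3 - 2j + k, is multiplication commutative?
No: pq = 2 - i - 15j - 8k ≠ 2 + 13i - 11j = qp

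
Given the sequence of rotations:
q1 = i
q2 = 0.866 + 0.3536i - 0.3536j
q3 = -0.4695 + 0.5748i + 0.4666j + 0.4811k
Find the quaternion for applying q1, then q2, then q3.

q2 · q1 = -0.3536 + 0.866i + 0.3536k
q3 · q2 · q1 = -0.5019 - 0.4448i + 0.0484j - 0.7402k
-0.5019 - 0.4448i + 0.0484j - 0.7402k


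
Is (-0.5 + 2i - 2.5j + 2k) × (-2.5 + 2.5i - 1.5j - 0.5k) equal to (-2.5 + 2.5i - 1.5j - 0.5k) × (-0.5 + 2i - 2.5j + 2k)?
No: pq = -6.5 - 2i + 13j - 1.5k ≠ -6.5 - 10.5i + j - 8k = qp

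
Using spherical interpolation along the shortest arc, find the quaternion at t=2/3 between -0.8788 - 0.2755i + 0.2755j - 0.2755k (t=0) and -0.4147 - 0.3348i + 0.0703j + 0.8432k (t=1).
-0.7176 - 0.3881i + 0.1774j + 0.5504k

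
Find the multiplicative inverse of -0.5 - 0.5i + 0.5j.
-0.6667 + 0.6667i - 0.6667j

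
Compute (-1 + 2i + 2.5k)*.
-1 - 2i - 2.5k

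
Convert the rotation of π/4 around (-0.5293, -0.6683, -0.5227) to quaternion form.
0.9239 - 0.2026i - 0.2557j - 0.2k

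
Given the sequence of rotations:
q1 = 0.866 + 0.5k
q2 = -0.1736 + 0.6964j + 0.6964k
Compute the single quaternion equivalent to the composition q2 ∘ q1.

q2 · q1 = -0.4985 + 0.3482i + 0.6031j + 0.5163k
-0.4985 + 0.3482i + 0.6031j + 0.5163k


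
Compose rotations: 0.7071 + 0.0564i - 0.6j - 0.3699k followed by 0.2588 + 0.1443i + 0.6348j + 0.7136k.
0.8197 + 0.31i + 0.3872j + 0.2865k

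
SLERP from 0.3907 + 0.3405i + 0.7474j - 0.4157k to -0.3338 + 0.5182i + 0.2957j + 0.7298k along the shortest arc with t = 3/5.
0.4911 - 0.2165i + 0.1952j - 0.8209k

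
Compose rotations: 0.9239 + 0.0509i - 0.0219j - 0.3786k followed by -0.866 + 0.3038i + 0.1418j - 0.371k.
-0.9529 + 0.1748i + 0.2461j - 0.0288k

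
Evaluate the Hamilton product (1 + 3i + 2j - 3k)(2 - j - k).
1 + i + 6j - 10k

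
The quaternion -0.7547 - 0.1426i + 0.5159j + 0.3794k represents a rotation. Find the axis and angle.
axis = (-0.2174, 0.7863, 0.5783), θ = 278°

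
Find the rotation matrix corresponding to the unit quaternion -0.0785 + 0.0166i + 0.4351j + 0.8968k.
[[-0.9871, 0.1552, -0.0385], [-0.1264, -0.6091, 0.783], [0.0981, 0.7778, 0.6208]]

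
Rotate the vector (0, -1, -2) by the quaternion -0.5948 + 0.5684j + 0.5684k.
(0.676, -1.646, -1.354)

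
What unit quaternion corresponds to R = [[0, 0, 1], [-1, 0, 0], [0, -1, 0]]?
-0.5 + 0.5i - 0.5j + 0.5k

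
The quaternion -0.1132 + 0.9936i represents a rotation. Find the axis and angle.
axis = (1, 0, 0), θ = 193°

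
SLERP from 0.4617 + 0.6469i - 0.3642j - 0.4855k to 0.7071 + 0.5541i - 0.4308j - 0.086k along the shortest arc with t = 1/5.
0.5217 + 0.6402i - 0.3851j - 0.4119k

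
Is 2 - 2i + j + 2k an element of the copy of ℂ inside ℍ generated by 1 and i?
No. The quaternion 2 - 2i + j + 2k has j-coefficient y = 1 and k-coefficient z = 2, not both zero, so it does not lie in the complex subalgebra spanned by 1 and i.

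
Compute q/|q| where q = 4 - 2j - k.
0.8729 - 0.4364j - 0.2182k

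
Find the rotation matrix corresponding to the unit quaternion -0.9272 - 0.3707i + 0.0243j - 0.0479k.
[[0.9942, -0.1068, -0.0095], [0.0708, 0.7206, -0.6898], [0.0806, 0.6851, 0.724]]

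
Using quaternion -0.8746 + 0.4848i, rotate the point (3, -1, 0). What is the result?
(3, -0.53, 0.848)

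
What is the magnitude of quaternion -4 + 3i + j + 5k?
√51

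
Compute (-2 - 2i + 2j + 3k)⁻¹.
-0.0952 + 0.0952i - 0.0952j - 0.1429k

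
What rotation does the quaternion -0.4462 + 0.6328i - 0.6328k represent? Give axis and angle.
axis = (√2/2, 0, -√2/2), θ = 233°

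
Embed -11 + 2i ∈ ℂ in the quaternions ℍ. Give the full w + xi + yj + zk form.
-11 + 2i + 0j + 0k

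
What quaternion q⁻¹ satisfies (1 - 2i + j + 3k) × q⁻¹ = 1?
0.0667 + 0.1333i - 0.0667j - 0.2k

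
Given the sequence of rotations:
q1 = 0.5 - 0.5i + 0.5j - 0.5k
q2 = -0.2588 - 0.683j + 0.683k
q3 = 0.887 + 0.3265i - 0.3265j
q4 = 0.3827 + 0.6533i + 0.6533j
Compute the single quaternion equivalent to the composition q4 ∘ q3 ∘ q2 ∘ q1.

q2 · q1 = 0.5536 + 0.1294i - 0.8124j + 0.1294k
q3 · q2 · q1 = 0.1835 + 0.2533i - 0.9436j - 0.1082k
q4 · q3 · q2 · q1 = 0.5212 + 0.1461i - 0.1705j - 0.8233k
0.5212 + 0.1461i - 0.1705j - 0.8233k


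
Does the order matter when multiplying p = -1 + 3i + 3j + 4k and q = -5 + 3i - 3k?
Yes: pq = 8 - 27i + 6j - 26k ≠ 8 - 9i - 36j - 8k = qp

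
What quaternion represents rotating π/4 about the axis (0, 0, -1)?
0.9239 - 0.3827k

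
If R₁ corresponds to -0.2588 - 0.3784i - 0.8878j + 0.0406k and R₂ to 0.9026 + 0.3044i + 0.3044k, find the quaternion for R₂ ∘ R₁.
-0.1308 - 0.1501i - 0.9289j - 0.3124k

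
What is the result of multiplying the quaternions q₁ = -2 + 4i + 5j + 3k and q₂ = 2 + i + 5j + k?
-36 - 4i - j + 19k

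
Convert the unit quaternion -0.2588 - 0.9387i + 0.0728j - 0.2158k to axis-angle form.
axis = (-0.9718, 0.0754, -0.2234), θ = 7π/6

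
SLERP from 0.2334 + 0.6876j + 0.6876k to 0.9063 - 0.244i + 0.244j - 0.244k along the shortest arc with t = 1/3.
0.5933 - 0.1092i + 0.6625j + 0.4441k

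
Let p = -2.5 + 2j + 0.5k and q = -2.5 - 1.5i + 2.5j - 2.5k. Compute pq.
2.5 - 2.5i - 12j + 8k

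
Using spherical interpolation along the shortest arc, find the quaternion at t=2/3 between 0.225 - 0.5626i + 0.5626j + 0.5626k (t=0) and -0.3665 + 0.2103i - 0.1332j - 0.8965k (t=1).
0.3355 - 0.3473i + 0.2936j + 0.825k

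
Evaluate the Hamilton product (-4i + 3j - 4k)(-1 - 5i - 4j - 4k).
-24 - 24i + j + 35k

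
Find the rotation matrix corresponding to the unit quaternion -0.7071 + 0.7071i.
[[1, 0, 0], [0, 0, 1], [0, -1, 0]]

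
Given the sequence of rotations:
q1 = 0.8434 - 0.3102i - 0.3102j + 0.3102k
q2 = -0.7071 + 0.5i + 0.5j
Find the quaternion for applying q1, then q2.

q2 · q1 = -0.2862 + 0.7961i + 0.4859j - 0.2193k
-0.2862 + 0.7961i + 0.4859j - 0.2193k


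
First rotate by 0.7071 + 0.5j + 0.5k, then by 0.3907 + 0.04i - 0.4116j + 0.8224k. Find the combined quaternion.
0.0709 - 0.5887i - 0.1157j + 0.7969k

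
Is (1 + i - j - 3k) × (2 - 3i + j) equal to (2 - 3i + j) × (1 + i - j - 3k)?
No: pq = 6 + 2i + 8j - 8k ≠ 6 - 4i - 10j - 4k = qp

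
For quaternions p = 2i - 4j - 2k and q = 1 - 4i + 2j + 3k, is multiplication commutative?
No: pq = 22 - 6i - 2j - 14k ≠ 22 + 10i - 6j + 10k = qp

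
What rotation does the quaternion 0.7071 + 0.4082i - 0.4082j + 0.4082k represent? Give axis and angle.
axis = (√3/3, -√3/3, √3/3), θ = π/2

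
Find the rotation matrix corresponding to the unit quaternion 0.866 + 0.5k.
[[0.5, -0.866, 0], [0.866, 0.5, 0], [0, 0, 1]]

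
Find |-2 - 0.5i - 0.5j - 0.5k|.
2.179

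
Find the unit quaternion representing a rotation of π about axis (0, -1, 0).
-j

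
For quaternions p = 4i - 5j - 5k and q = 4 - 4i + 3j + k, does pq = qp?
No: pq = 36 + 26i - 4j - 28k ≠ 36 + 6i - 36j - 12k = qp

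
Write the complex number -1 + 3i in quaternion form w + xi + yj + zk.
-1 + 3i + 0j + 0k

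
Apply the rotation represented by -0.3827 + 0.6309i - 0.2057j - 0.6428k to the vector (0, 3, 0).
(-2.255, -1.867, -0.655)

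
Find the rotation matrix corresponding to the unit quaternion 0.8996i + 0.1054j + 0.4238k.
[[0.6186, 0.1896, 0.7625], [0.1896, -0.9778, 0.0893], [0.7625, 0.0893, -0.6408]]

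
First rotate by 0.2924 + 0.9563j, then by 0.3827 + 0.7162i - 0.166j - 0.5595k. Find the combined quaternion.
0.2706 + 0.7445i + 0.3174j + 0.5213k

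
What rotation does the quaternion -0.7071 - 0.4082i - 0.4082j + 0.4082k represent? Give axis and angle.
axis = (-√3/3, -√3/3, √3/3), θ = 3π/2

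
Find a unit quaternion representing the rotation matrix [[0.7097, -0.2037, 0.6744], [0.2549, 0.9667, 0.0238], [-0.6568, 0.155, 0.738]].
0.9239 + 0.0355i + 0.3602j + 0.1241k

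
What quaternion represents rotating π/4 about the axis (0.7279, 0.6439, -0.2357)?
0.9239 + 0.2786i + 0.2464j - 0.0902k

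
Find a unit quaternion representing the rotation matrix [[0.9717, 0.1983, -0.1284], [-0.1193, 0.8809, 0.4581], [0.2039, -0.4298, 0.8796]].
0.9659 - 0.2298i - 0.086j - 0.0822k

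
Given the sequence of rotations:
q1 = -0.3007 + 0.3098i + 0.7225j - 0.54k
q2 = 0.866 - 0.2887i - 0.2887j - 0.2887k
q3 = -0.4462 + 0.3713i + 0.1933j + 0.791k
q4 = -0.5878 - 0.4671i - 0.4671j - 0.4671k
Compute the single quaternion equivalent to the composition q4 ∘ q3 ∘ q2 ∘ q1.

q2 · q1 = -0.1183 + 0.7196i + 0.4672j - 0.5k
q3 · q2 · q1 = 0.0908 - 0.8312i + 0.5235j + 0.1639k
q4 · q3 · q2 · q1 = -0.1205 + 0.6141i + 0.1147j - 0.7715k
-0.1205 + 0.6141i + 0.1147j - 0.7715k


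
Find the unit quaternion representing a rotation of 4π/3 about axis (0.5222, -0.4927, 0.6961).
-0.5 + 0.4522i - 0.4267j + 0.6028k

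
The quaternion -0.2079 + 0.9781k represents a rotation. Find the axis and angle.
axis = (0, 0, 1), θ = 204°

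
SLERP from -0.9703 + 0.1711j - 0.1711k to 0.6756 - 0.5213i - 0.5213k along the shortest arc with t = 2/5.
-0.9562 + 0.239i + 0.114j + 0.125k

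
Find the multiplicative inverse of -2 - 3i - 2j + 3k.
-0.0769 + 0.1154i + 0.0769j - 0.1154k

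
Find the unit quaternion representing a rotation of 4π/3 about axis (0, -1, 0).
-0.5 - 0.866j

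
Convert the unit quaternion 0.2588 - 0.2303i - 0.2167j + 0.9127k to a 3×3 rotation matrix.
[[-0.76, -0.3726, -0.5326], [0.5722, -0.7721, -0.2764], [-0.3082, -0.5148, 0.8]]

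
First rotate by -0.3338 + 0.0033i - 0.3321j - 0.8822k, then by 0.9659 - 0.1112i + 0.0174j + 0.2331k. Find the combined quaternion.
-0.1106 + 0.1024i - 0.4239j - 0.8931k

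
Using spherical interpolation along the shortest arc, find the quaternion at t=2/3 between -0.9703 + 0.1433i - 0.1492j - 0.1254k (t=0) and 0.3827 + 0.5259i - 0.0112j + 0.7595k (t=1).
-0.6931 - 0.3426i - 0.0531j - 0.632k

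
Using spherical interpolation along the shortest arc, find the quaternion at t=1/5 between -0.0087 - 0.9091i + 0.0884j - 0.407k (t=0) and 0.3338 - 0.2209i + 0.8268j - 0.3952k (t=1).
0.075 - 0.8438i + 0.2811j - 0.451k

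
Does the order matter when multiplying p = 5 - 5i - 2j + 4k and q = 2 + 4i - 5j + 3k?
Yes: pq = 8 + 24i + 2j + 56k ≠ 8 - 4i - 60j - 10k = qp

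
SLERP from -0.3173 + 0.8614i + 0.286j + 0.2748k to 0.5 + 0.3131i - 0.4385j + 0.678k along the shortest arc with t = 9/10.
0.4381 + 0.4243i - 0.3831j + 0.6938k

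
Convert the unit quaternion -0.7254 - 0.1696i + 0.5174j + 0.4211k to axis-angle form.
axis = (-0.2464, 0.7517, 0.6118), θ = 273°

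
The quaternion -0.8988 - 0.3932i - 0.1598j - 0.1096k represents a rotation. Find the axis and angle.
axis = (-0.897, -0.3645, -0.25), θ = 308°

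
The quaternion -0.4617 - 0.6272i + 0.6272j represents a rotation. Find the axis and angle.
axis = (-√2/2, √2/2, 0), θ = 235°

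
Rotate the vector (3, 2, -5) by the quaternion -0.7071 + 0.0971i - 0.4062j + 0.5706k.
(-1.914, -0.366, -5.848)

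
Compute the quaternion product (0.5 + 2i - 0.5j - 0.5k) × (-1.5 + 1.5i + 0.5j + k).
-3 - 2.5i - 1.75j + 3k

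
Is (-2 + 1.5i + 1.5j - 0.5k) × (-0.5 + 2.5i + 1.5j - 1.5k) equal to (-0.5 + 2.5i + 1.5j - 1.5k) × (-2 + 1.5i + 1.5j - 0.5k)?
No: pq = -5.75 - 7.25i - 2.75j + 1.75k ≠ -5.75 - 4.25i - 4.75j + 4.75k = qp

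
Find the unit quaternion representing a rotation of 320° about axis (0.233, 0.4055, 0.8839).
-0.9397 + 0.0797i + 0.1387j + 0.3023k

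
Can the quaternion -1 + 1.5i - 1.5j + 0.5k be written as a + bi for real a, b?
No. The quaternion -1 + 1.5i - 1.5j + 0.5k has j-coefficient y = -1.5 and k-coefficient z = 0.5, not both zero, so it does not lie in the complex subalgebra spanned by 1 and i.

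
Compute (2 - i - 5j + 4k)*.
2 + i + 5j - 4k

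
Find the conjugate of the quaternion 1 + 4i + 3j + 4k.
1 - 4i - 3j - 4k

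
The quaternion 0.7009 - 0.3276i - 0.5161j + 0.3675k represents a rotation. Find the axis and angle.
axis = (-0.4593, -0.7236, 0.5152), θ = 91°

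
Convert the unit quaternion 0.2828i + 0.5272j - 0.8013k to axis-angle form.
axis = (0.2828, 0.5272, -0.8013), θ = π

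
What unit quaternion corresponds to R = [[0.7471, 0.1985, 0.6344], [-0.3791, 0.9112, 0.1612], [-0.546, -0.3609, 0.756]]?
0.9239 - 0.1413i + 0.3194j - 0.1563k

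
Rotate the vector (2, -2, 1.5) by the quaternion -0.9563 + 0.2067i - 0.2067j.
(2.593, -1.407, 1.244)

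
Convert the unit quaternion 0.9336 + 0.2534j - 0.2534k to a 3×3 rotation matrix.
[[0.7432, 0.4731, 0.4731], [-0.4731, 0.8716, -0.1284], [-0.4731, -0.1284, 0.8716]]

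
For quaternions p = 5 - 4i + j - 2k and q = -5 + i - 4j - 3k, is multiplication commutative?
No: pq = -23 + 14i - 39j + 10k ≠ -23 + 36i - 11j - 20k = qp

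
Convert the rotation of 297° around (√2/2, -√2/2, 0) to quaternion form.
-0.8526 + 0.3695i - 0.3695j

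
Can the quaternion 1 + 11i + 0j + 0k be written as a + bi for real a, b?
Yes. The quaternion 1 + 11i has j- and k-coefficients y = z = 0, so it lies in the complex subalgebra spanned by 1 and i.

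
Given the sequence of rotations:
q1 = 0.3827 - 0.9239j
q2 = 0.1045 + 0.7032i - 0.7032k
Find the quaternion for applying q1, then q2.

q2 · q1 = 0.04 - 0.3806i - 0.0965j - 0.9188k
0.04 - 0.3806i - 0.0965j - 0.9188k


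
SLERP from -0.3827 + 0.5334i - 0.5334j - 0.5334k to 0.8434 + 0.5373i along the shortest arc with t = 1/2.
-0.8517 - 0.0027i - 0.3705j - 0.3705k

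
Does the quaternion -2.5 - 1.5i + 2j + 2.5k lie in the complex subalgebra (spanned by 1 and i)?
No. The quaternion -2.5 - 1.5i + 2j + 2.5k has j-coefficient y = 2 and k-coefficient z = 2.5, not both zero, so it does not lie in the complex subalgebra spanned by 1 and i.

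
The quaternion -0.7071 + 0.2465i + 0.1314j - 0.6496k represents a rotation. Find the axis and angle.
axis = (0.3486, 0.1858, -0.9187), θ = 3π/2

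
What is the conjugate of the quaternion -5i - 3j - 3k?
5i + 3j + 3k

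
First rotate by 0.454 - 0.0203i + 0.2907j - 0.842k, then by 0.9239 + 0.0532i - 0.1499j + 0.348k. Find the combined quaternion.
0.7571 + 0.0304i + 0.2383j - 0.6075k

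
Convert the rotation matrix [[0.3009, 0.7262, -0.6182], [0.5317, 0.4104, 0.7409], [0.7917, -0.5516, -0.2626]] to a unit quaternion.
0.6018 - 0.5369i - 0.5857j - 0.0808k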